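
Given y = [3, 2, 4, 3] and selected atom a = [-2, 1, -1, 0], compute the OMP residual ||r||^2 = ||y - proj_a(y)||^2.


a^T a = 6.
a^T y = -8.
coeff = -8/6 = -4/3.
||r||^2 = 82/3.

82/3


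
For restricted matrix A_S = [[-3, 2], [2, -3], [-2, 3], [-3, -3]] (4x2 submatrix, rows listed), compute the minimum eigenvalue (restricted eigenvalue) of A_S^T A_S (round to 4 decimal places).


A_S^T A_S = [[26, -9], [-9, 31]].
trace = 57.
det = 725.
disc = trace^2 - 4*det = 3249 - 4*725 = 349.
sqrt(349) ≈ 18.681542.
lam_min = (57 - sqrt(349))/2 ≈ (57 - 18.681542)/2 = 19.159229 ≈ 19.1592.

19.1592


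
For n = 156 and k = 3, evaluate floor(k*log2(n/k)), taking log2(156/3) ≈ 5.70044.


log2(n/k) = log2(156/3) ≈ 5.70044.
k*log2(n/k) ≈ 3*5.70044 = 17.10132.
floor(17.10132) = 17.

17


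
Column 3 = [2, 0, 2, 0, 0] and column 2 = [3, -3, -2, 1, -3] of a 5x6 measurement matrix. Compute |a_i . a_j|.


Inner product: 2*3 + 0*-3 + 2*-2 + 0*1 + 0*-3
Products: [6, 0, -4, 0, 0]
Sum = 2.
|dot| = 2.

2


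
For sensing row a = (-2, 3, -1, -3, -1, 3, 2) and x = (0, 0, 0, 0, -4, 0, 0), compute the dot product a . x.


Non-zero terms: ['-1*-4']
Products: [4]
y = sum = 4.

4


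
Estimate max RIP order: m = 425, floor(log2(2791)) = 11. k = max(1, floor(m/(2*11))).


floor(log2(2791)) = 11.
2*11 = 22.
m/(2*floor(log2(n))) = 425/22 ≈ 19.3182.
floor = 19.
k = max(1, 19) = 19.

19


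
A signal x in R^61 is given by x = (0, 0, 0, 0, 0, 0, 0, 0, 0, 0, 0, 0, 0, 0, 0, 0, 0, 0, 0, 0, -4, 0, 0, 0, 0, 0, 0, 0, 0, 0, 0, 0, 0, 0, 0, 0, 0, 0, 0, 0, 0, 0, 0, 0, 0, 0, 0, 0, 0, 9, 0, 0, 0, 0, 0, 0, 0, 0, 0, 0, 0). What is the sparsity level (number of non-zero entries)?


Non-zero positions: [20, 49].
Sparsity = 2.

2


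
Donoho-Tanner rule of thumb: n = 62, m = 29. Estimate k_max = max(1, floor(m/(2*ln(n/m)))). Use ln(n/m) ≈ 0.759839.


n/m = 62/29.
ln(n/m) ≈ 0.759839.
2*ln(n/m) ≈ 1.519678.
m/(2*ln(n/m)) ≈ 29/1.519678 ≈ 19.083.
floor = 19.
k_max = max(1, 19) = 19.

19


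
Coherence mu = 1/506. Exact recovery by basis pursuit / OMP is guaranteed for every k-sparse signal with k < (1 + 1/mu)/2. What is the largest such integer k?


1/mu = 506.
1 + 1/mu = 507.
(1 + 1/mu)/2 = 253.5 is not an integer, so k_max = floor(253.5) = 253.

253


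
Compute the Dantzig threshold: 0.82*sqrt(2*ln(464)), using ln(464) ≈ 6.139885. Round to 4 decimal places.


ln(464) ≈ 6.139885.
2*ln(n) ≈ 12.27977.
sqrt(2*ln(n)) ≈ sqrt(12.27977) ≈ 3.50425.
threshold ≈ 0.82*3.50425 = 2.873485 ≈ 2.8735.

2.8735


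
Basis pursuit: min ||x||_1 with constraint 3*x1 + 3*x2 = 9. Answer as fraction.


Axis intercepts:
  x1 = 3, x2 = 0: L1 = 3
  x1 = 0, x2 = 3: L1 = 3
x* = (3, 0)
||x*||_1 = 3.

3


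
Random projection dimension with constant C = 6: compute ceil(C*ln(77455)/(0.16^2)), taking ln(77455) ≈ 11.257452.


ln(77455) ≈ 11.257452.
eps^2 = 0.16^2 = 0.0256.
C*ln(N)/eps^2 ≈ 6*11.257452/0.0256 ≈ 2638.4653.
m = ceil(2638.4653) = 2639.

2639


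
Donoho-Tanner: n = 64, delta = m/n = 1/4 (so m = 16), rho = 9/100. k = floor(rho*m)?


m = 1/4*64 = 16.
rho = 9/100.
rho*m = 9/100*16 = 1.44.
k = floor(1.44) = 1.

1


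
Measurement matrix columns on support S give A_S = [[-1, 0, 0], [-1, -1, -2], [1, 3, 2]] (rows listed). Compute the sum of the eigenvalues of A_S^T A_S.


Sum of eigenvalues of A_S^T A_S = trace(A_S^T A_S) = sum of squared column norms of A_S.
A_S^T A_S diagonal: [3, 10, 8].
trace = 3 + 10 + 8 = 21.

21


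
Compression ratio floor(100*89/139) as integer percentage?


100*m/n = 100*89/139 ≈ 64.0288.
floor = 64.

64


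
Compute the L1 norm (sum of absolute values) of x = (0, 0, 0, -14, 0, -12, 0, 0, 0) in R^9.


Non-zero entries: [(3, -14), (5, -12)]
Absolute values: [14, 12]
||x||_1 = sum = 26.

26


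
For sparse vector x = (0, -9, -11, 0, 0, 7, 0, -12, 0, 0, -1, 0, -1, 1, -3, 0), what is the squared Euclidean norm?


Non-zero entries: [(1, -9), (2, -11), (5, 7), (7, -12), (10, -1), (12, -1), (13, 1), (14, -3)]
Squares: [81, 121, 49, 144, 1, 1, 1, 9]
||x||_2^2 = sum = 407.

407


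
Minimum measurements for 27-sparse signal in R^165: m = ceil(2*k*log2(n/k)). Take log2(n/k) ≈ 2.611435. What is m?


log2(n/k) = log2(165/27) ≈ 2.611435.
2*k*log2(n/k) ≈ 2*27*2.611435 = 141.01749.
m = ceil(141.01749) = 142.

142


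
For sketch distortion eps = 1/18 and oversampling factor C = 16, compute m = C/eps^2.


1/eps = 18.
(1/eps)^2 = 324.
m = 16*324 = 5184.

5184


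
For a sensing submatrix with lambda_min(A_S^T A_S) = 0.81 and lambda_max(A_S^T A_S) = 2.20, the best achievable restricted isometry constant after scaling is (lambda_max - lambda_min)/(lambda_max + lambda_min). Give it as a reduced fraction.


lambda_max - lambda_min = 2.20 - 0.81 = 1.39.
lambda_max + lambda_min = 2.20 + 0.81 = 3.01.
delta = 1.39/3.01 = 139/301.

139/301


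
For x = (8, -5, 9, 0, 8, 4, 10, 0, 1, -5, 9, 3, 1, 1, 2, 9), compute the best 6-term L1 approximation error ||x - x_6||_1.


Sorted |x_i| descending: [10, 9, 9, 9, 8, 8, 5, 5, 4, 3, 2, 1, 1, 1, 0, 0]
Keep top 6: [10, 9, 9, 9, 8, 8]
Tail entries: [5, 5, 4, 3, 2, 1, 1, 1, 0, 0]
L1 error = sum of tail = 22.

22


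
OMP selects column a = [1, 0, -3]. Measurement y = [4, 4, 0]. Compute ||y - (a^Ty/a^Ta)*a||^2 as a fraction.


a^T a = 10.
a^T y = 4.
coeff = 4/10 = 2/5.
||r||^2 = 152/5.

152/5


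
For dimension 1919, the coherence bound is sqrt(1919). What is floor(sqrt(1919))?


43^2 = 1849 <= 1919 < 1936 = 44^2, so 43 <= sqrt(1919) < 44.
floor(sqrt(1919)) = 43.

43


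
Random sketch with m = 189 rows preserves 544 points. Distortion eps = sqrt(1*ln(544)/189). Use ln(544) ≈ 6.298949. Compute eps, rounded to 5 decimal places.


ln(544) ≈ 6.298949.
1*ln(N)/m ≈ 1*6.298949/189 ≈ 0.03332777.
eps = sqrt(0.03332777) ≈ 0.1825589 ≈ 0.18256.

0.18256


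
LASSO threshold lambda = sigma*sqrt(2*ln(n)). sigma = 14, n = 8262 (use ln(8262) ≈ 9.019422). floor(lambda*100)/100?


ln(8262) ≈ 9.019422.
2*ln(n) ≈ 18.038844.
sqrt(2*ln(n)) ≈ sqrt(18.038844) ≈ 4.247216.
lambda ≈ 14*4.247216 = 59.461024.
floor(lambda*100)/100 = 59.46.

59.46


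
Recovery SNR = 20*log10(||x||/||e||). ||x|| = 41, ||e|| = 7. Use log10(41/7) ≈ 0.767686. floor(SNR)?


||x||/||e|| = 41/7.
log10(41/7) ≈ 0.767686.
20*log10(||x||/||e||) ≈ 20*0.767686 = 15.35372.
floor(15.35372) = 15.

15


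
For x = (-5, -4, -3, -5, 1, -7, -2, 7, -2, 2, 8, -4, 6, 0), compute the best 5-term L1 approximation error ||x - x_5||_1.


Sorted |x_i| descending: [8, 7, 7, 6, 5, 5, 4, 4, 3, 2, 2, 2, 1, 0]
Keep top 5: [8, 7, 7, 6, 5]
Tail entries: [5, 4, 4, 3, 2, 2, 2, 1, 0]
L1 error = sum of tail = 23.

23


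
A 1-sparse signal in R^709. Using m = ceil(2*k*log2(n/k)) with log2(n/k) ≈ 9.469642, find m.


log2(n/k) = log2(709/1) ≈ 9.469642.
2*k*log2(n/k) ≈ 2*1*9.469642 = 18.939284.
m = ceil(18.939284) = 19.

19


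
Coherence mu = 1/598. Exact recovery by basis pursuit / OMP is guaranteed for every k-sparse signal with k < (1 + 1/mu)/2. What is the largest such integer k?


1/mu = 598.
1 + 1/mu = 599.
(1 + 1/mu)/2 = 299.5 is not an integer, so k_max = floor(299.5) = 299.

299


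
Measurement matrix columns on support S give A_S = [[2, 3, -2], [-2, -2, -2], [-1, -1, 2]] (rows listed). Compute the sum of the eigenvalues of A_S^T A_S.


Sum of eigenvalues of A_S^T A_S = trace(A_S^T A_S) = sum of squared column norms of A_S.
A_S^T A_S diagonal: [9, 14, 12].
trace = 9 + 14 + 12 = 35.

35


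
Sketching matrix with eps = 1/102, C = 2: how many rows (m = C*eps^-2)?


1/eps = 102.
(1/eps)^2 = 10404.
m = 2*10404 = 20808.

20808


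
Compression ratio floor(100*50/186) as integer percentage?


100*m/n = 100*50/186 ≈ 26.8817.
floor = 26.

26


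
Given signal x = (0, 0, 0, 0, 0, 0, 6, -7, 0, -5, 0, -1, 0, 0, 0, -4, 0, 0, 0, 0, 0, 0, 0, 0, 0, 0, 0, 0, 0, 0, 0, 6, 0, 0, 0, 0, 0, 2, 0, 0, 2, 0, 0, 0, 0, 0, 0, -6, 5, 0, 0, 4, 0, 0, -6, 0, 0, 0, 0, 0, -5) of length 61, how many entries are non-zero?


Non-zero positions: [6, 7, 9, 11, 15, 31, 37, 40, 47, 48, 51, 54, 60].
Sparsity = 13.

13


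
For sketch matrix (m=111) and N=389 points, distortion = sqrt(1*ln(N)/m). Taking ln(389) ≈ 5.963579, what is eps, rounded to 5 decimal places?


ln(389) ≈ 5.963579.
1*ln(N)/m ≈ 1*5.963579/111 ≈ 0.05372594.
eps = sqrt(0.05372594) ≈ 0.2317886 ≈ 0.23179.

0.23179


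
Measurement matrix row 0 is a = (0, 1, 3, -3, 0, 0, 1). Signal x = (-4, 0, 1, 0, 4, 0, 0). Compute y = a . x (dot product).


Non-zero terms: ['0*-4', '3*1', '0*4']
Products: [0, 3, 0]
y = sum = 3.

3


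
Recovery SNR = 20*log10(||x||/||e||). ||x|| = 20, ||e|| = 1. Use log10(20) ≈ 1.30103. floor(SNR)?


||x||/||e|| = 20/1 = 20.
log10(20) ≈ 1.30103.
20*log10(||x||/||e||) ≈ 20*1.30103 = 26.0206.
floor(26.0206) = 26.

26


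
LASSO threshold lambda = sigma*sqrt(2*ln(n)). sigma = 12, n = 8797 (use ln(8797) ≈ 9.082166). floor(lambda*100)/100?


ln(8797) ≈ 9.082166.
2*ln(n) ≈ 18.164332.
sqrt(2*ln(n)) ≈ sqrt(18.164332) ≈ 4.261963.
lambda ≈ 12*4.261963 = 51.143556.
floor(lambda*100)/100 = 51.14.

51.14


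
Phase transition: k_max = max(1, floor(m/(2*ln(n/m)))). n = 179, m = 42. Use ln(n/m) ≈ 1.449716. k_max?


n/m = 179/42.
ln(n/m) ≈ 1.449716.
2*ln(n/m) ≈ 2.899432.
m/(2*ln(n/m)) ≈ 42/2.899432 ≈ 14.4856.
floor = 14.
k_max = max(1, 14) = 14.

14


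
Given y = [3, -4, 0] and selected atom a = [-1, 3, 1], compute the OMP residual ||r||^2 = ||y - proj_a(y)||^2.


a^T a = 11.
a^T y = -15.
coeff = -15/11 = -15/11.
||r||^2 = 50/11.

50/11


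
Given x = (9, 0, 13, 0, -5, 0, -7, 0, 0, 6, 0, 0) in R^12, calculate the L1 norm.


Non-zero entries: [(0, 9), (2, 13), (4, -5), (6, -7), (9, 6)]
Absolute values: [9, 13, 5, 7, 6]
||x||_1 = sum = 40.

40


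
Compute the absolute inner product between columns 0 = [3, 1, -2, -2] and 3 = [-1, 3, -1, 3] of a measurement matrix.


Inner product: 3*-1 + 1*3 + -2*-1 + -2*3
Products: [-3, 3, 2, -6]
Sum = -4.
|dot| = 4.

4


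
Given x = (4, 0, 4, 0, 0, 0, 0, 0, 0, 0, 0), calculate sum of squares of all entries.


Non-zero entries: [(0, 4), (2, 4)]
Squares: [16, 16]
||x||_2^2 = sum = 32.

32


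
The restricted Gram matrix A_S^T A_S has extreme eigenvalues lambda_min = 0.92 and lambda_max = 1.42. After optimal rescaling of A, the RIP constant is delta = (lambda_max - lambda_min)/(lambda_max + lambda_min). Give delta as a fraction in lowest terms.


lambda_max - lambda_min = 1.42 - 0.92 = 0.50.
lambda_max + lambda_min = 1.42 + 0.92 = 2.34.
delta = 0.50/2.34 = 50/234 = 25/117.

25/117


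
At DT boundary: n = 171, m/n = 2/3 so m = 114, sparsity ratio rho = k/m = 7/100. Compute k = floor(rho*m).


m = 2/3*171 = 114.
rho = 7/100.
rho*m = 7/100*114 = 7.98.
k = floor(7.98) = 7.

7


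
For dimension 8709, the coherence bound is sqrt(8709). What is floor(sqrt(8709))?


93^2 = 8649 <= 8709 < 8836 = 94^2, so 93 <= sqrt(8709) < 94.
floor(sqrt(8709)) = 93.

93


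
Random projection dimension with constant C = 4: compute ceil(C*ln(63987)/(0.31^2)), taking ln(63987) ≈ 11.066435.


ln(63987) ≈ 11.066435.
eps^2 = 0.31^2 = 0.0961.
C*ln(N)/eps^2 ≈ 4*11.066435/0.0961 ≈ 460.6216.
m = ceil(460.6216) = 461.

461


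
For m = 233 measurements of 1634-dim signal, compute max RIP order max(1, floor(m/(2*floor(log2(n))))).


floor(log2(1634)) = 10.
2*10 = 20.
m/(2*floor(log2(n))) = 233/20 ≈ 11.65.
floor = 11.
k = max(1, 11) = 11.

11


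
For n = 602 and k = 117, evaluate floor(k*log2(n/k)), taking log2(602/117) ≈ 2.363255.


log2(n/k) = log2(602/117) ≈ 2.363255.
k*log2(n/k) ≈ 117*2.363255 = 276.500835.
floor(276.500835) = 276.

276


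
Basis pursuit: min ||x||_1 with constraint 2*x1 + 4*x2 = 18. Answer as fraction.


Axis intercepts:
  x1 = 9, x2 = 0: L1 = 9
  x1 = 0, x2 = 9/2: L1 = 9/2
x* = (0, 9/2)
||x*||_1 = 9/2.

9/2


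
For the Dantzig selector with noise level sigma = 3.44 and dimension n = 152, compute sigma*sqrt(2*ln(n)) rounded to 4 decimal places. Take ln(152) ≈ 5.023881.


ln(152) ≈ 5.023881.
2*ln(n) ≈ 10.047762.
sqrt(2*ln(n)) ≈ sqrt(10.047762) ≈ 3.16982.
threshold ≈ 3.44*3.16982 = 10.9041808 ≈ 10.9042.

10.9042


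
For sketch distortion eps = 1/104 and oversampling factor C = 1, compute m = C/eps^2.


1/eps = 104.
(1/eps)^2 = 10816.
m = 1*10816 = 10816.

10816


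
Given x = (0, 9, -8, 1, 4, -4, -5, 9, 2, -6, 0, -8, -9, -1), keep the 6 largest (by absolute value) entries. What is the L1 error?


Sorted |x_i| descending: [9, 9, 9, 8, 8, 6, 5, 4, 4, 2, 1, 1, 0, 0]
Keep top 6: [9, 9, 9, 8, 8, 6]
Tail entries: [5, 4, 4, 2, 1, 1, 0, 0]
L1 error = sum of tail = 17.

17


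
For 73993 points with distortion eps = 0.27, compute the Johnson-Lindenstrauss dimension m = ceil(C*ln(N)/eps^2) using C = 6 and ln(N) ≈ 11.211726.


ln(73993) ≈ 11.211726.
eps^2 = 0.27^2 = 0.0729.
C*ln(N)/eps^2 ≈ 6*11.211726/0.0729 ≈ 922.7758.
m = ceil(922.7758) = 923.

923


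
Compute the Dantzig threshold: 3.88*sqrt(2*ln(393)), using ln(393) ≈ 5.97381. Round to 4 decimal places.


ln(393) ≈ 5.97381.
2*ln(n) ≈ 11.94762.
sqrt(2*ln(n)) ≈ sqrt(11.94762) ≈ 3.456533.
threshold ≈ 3.88*3.456533 = 13.41134804 ≈ 13.4113.

13.4113


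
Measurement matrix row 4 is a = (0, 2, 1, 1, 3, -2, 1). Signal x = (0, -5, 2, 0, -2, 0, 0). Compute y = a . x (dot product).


Non-zero terms: ['2*-5', '1*2', '3*-2']
Products: [-10, 2, -6]
y = sum = -14.

-14


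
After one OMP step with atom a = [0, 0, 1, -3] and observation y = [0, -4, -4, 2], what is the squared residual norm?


a^T a = 10.
a^T y = -10.
coeff = -10/10 = -1.
||r||^2 = 26.

26


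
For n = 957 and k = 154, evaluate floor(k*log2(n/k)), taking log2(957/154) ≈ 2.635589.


log2(n/k) = log2(957/154) ≈ 2.635589.
k*log2(n/k) ≈ 154*2.635589 = 405.880706.
floor(405.880706) = 405.

405


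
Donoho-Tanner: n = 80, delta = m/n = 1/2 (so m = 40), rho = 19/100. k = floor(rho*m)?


m = 1/2*80 = 40.
rho = 19/100.
rho*m = 19/100*40 = 7.6.
k = floor(7.6) = 7.

7


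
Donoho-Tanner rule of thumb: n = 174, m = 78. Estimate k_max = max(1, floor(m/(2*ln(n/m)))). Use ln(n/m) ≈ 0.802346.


n/m = 174/78 = 29/13.
ln(n/m) ≈ 0.802346.
2*ln(n/m) ≈ 1.604692.
m/(2*ln(n/m)) ≈ 78/1.604692 ≈ 48.6075.
floor = 48.
k_max = max(1, 48) = 48.

48


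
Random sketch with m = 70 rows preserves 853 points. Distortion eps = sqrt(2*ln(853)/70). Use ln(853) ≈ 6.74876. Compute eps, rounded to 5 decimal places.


ln(853) ≈ 6.74876.
2*ln(N)/m ≈ 2*6.74876/70 ≈ 0.19282171.
eps = sqrt(0.19282171) ≈ 0.4391147 ≈ 0.43911.

0.43911


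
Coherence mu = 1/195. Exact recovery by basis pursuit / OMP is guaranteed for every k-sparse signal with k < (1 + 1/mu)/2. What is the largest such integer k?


1/mu = 195.
1 + 1/mu = 196.
(1 + 1/mu)/2 = 98 is an integer and the inequality is strict, so k_max = 98 - 1 = 97.

97


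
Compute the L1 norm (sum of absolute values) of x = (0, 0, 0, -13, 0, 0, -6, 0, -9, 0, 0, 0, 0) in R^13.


Non-zero entries: [(3, -13), (6, -6), (8, -9)]
Absolute values: [13, 6, 9]
||x||_1 = sum = 28.

28


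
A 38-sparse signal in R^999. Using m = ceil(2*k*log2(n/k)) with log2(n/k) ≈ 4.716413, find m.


log2(n/k) = log2(999/38) ≈ 4.716413.
2*k*log2(n/k) ≈ 2*38*4.716413 = 358.447388.
m = ceil(358.447388) = 359.

359


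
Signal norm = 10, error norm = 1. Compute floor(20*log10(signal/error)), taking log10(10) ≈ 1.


||x||/||e|| = 10/1 = 10.
log10(10) ≈ 1.
20*log10(||x||/||e||) ≈ 20*1 = 20.
floor(20) = 20.

20


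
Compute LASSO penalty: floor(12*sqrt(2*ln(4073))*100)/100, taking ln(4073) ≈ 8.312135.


ln(4073) ≈ 8.312135.
2*ln(n) ≈ 16.62427.
sqrt(2*ln(n)) ≈ sqrt(16.62427) ≈ 4.077287.
lambda ≈ 12*4.077287 = 48.927444.
floor(lambda*100)/100 = 48.92.

48.92


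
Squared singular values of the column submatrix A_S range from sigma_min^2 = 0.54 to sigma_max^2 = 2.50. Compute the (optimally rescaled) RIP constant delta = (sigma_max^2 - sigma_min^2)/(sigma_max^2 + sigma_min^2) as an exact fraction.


lambda_max - lambda_min = 2.50 - 0.54 = 1.96.
lambda_max + lambda_min = 2.50 + 0.54 = 3.04.
delta = 1.96/3.04 = 196/304 = 49/76.

49/76


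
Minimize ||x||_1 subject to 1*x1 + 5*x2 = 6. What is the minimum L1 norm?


Axis intercepts:
  x1 = 6, x2 = 0: L1 = 6
  x1 = 0, x2 = 6/5: L1 = 6/5
x* = (0, 6/5)
||x*||_1 = 6/5.

6/5


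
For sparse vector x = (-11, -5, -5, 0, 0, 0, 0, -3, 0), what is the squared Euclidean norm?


Non-zero entries: [(0, -11), (1, -5), (2, -5), (7, -3)]
Squares: [121, 25, 25, 9]
||x||_2^2 = sum = 180.

180


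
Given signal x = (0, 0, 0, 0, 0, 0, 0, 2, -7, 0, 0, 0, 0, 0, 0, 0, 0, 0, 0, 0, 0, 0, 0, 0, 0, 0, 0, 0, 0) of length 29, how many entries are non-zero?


Non-zero positions: [7, 8].
Sparsity = 2.

2


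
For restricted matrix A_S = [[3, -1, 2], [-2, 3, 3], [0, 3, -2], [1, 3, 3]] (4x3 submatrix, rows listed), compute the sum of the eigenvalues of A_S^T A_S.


Sum of eigenvalues of A_S^T A_S = trace(A_S^T A_S) = sum of squared column norms of A_S.
A_S^T A_S diagonal: [14, 28, 26].
trace = 14 + 28 + 26 = 68.

68


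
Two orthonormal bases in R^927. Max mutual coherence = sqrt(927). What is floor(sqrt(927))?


30^2 = 900 <= 927 < 961 = 31^2, so 30 <= sqrt(927) < 31.
floor(sqrt(927)) = 30.

30


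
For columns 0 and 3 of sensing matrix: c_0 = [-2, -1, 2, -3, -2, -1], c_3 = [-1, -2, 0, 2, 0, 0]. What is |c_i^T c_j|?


Inner product: -2*-1 + -1*-2 + 2*0 + -3*2 + -2*0 + -1*0
Products: [2, 2, 0, -6, 0, 0]
Sum = -2.
|dot| = 2.

2


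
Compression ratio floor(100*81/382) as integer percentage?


100*m/n = 100*81/382 ≈ 21.2042.
floor = 21.

21


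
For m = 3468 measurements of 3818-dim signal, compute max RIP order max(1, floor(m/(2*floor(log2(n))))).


floor(log2(3818)) = 11.
2*11 = 22.
m/(2*floor(log2(n))) = 3468/22 ≈ 157.6364.
floor = 157.
k = max(1, 157) = 157.

157


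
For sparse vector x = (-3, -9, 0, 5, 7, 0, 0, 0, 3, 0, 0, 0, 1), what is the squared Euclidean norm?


Non-zero entries: [(0, -3), (1, -9), (3, 5), (4, 7), (8, 3), (12, 1)]
Squares: [9, 81, 25, 49, 9, 1]
||x||_2^2 = sum = 174.

174


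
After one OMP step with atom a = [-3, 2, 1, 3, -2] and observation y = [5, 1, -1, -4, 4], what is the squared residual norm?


a^T a = 27.
a^T y = -34.
coeff = -34/27 = -34/27.
||r||^2 = 437/27.

437/27


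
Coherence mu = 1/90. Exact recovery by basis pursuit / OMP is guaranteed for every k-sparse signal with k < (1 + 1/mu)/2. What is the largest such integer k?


1/mu = 90.
1 + 1/mu = 91.
(1 + 1/mu)/2 = 45.5 is not an integer, so k_max = floor(45.5) = 45.

45


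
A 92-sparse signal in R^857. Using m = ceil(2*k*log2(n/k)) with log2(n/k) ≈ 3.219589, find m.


log2(n/k) = log2(857/92) ≈ 3.219589.
2*k*log2(n/k) ≈ 2*92*3.219589 = 592.404376.
m = ceil(592.404376) = 593.

593


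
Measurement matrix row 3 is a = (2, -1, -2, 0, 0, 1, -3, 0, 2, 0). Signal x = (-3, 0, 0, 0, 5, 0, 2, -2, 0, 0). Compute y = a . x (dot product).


Non-zero terms: ['2*-3', '0*5', '-3*2', '0*-2']
Products: [-6, 0, -6, 0]
y = sum = -12.

-12


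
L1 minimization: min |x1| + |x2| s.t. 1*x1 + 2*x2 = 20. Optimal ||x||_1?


Axis intercepts:
  x1 = 20, x2 = 0: L1 = 20
  x1 = 0, x2 = 10: L1 = 10
x* = (0, 10)
||x*||_1 = 10.

10


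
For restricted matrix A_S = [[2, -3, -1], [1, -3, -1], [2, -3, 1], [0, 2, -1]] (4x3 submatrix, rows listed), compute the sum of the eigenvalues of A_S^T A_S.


Sum of eigenvalues of A_S^T A_S = trace(A_S^T A_S) = sum of squared column norms of A_S.
A_S^T A_S diagonal: [9, 31, 4].
trace = 9 + 31 + 4 = 44.

44


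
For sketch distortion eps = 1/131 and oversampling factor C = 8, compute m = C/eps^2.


1/eps = 131.
(1/eps)^2 = 17161.
m = 8*17161 = 137288.

137288


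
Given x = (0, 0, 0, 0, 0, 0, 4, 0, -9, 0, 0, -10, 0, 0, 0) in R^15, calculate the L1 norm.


Non-zero entries: [(6, 4), (8, -9), (11, -10)]
Absolute values: [4, 9, 10]
||x||_1 = sum = 23.

23


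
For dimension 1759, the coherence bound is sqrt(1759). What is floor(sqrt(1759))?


41^2 = 1681 <= 1759 < 1764 = 42^2, so 41 <= sqrt(1759) < 42.
floor(sqrt(1759)) = 41.

41


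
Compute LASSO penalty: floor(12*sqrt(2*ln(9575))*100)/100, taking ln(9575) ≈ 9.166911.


ln(9575) ≈ 9.166911.
2*ln(n) ≈ 18.333822.
sqrt(2*ln(n)) ≈ sqrt(18.333822) ≈ 4.281801.
lambda ≈ 12*4.281801 = 51.381612.
floor(lambda*100)/100 = 51.38.

51.38


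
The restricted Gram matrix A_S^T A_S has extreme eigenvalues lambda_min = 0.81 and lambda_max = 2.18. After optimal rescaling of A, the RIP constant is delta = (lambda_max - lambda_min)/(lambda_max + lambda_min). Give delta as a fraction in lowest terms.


lambda_max - lambda_min = 2.18 - 0.81 = 1.37.
lambda_max + lambda_min = 2.18 + 0.81 = 2.99.
delta = 1.37/2.99 = 137/299.

137/299


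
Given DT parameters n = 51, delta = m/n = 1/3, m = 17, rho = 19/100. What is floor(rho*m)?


m = 1/3*51 = 17.
rho = 19/100.
rho*m = 19/100*17 = 3.23.
k = floor(3.23) = 3.

3


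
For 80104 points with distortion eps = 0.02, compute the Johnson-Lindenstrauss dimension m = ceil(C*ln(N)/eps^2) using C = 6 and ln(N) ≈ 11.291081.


ln(80104) ≈ 11.291081.
eps^2 = 0.02^2 = 0.0004.
C*ln(N)/eps^2 ≈ 6*11.291081/0.0004 ≈ 169366.215.
m = ceil(169366.215) = 169367.

169367


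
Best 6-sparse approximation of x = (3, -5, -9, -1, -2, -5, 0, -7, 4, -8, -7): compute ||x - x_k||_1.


Sorted |x_i| descending: [9, 8, 7, 7, 5, 5, 4, 3, 2, 1, 0]
Keep top 6: [9, 8, 7, 7, 5, 5]
Tail entries: [4, 3, 2, 1, 0]
L1 error = sum of tail = 10.

10


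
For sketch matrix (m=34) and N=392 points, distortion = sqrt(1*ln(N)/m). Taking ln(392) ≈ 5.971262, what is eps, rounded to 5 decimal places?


ln(392) ≈ 5.971262.
1*ln(N)/m ≈ 1*5.971262/34 ≈ 0.17562535.
eps = sqrt(0.17562535) ≈ 0.4190768 ≈ 0.41908.

0.41908


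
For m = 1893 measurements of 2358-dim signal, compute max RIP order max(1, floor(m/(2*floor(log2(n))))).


floor(log2(2358)) = 11.
2*11 = 22.
m/(2*floor(log2(n))) = 1893/22 ≈ 86.0455.
floor = 86.
k = max(1, 86) = 86.

86


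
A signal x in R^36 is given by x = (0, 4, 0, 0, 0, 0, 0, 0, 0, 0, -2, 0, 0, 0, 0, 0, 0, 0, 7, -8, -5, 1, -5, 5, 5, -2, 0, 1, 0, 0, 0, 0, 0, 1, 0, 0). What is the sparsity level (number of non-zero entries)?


Non-zero positions: [1, 10, 18, 19, 20, 21, 22, 23, 24, 25, 27, 33].
Sparsity = 12.

12


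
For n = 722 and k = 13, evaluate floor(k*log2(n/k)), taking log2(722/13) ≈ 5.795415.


log2(n/k) = log2(722/13) ≈ 5.795415.
k*log2(n/k) ≈ 13*5.795415 = 75.340395.
floor(75.340395) = 75.

75


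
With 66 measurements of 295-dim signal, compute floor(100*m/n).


100*m/n = 100*66/295 ≈ 22.3729.
floor = 22.

22


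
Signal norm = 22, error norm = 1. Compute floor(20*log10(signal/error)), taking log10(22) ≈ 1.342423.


||x||/||e|| = 22/1 = 22.
log10(22) ≈ 1.342423.
20*log10(||x||/||e||) ≈ 20*1.342423 = 26.84846.
floor(26.84846) = 26.

26


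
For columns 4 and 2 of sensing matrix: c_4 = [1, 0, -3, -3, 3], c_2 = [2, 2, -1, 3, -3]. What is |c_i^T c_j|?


Inner product: 1*2 + 0*2 + -3*-1 + -3*3 + 3*-3
Products: [2, 0, 3, -9, -9]
Sum = -13.
|dot| = 13.

13


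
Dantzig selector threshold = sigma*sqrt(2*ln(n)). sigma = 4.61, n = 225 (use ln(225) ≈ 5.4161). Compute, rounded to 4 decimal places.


ln(225) ≈ 5.4161.
2*ln(n) ≈ 10.8322.
sqrt(2*ln(n)) ≈ sqrt(10.8322) ≈ 3.291231.
threshold ≈ 4.61*3.291231 = 15.17257491 ≈ 15.1726.

15.1726


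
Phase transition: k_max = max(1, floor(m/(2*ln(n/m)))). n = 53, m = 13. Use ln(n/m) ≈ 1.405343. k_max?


n/m = 53/13.
ln(n/m) ≈ 1.405343.
2*ln(n/m) ≈ 2.810686.
m/(2*ln(n/m)) ≈ 13/2.810686 ≈ 4.6252.
floor = 4.
k_max = max(1, 4) = 4.

4


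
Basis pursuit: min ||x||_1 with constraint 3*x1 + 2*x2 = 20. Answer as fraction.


Axis intercepts:
  x1 = 20/3, x2 = 0: L1 = 20/3
  x1 = 0, x2 = 10: L1 = 10
x* = (20/3, 0)
||x*||_1 = 20/3.

20/3


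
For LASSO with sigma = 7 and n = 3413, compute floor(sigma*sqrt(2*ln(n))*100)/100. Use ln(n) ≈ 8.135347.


ln(3413) ≈ 8.135347.
2*ln(n) ≈ 16.270694.
sqrt(2*ln(n)) ≈ sqrt(16.270694) ≈ 4.033695.
lambda ≈ 7*4.033695 = 28.235865.
floor(lambda*100)/100 = 28.23.

28.23


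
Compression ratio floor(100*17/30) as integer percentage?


100*m/n = 100*17/30 ≈ 56.6667.
floor = 56.

56


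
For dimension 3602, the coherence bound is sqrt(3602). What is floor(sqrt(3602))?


60^2 = 3600 <= 3602 < 3721 = 61^2, so 60 <= sqrt(3602) < 61.
floor(sqrt(3602)) = 60.

60


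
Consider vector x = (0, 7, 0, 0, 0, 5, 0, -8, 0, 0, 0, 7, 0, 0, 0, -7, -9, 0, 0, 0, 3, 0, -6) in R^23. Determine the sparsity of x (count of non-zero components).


Non-zero positions: [1, 5, 7, 11, 15, 16, 20, 22].
Sparsity = 8.

8


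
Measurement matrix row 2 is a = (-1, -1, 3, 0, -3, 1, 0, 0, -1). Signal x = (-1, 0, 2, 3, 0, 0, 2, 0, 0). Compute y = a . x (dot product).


Non-zero terms: ['-1*-1', '3*2', '0*3', '0*2']
Products: [1, 6, 0, 0]
y = sum = 7.

7


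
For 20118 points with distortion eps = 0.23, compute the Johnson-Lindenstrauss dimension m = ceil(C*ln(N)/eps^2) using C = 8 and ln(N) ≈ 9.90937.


ln(20118) ≈ 9.90937.
eps^2 = 0.23^2 = 0.0529.
C*ln(N)/eps^2 ≈ 8*9.90937/0.0529 ≈ 1498.5815.
m = ceil(1498.5815) = 1499.

1499


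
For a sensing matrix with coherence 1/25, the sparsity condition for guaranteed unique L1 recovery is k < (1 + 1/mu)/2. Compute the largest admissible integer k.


1/mu = 25.
1 + 1/mu = 26.
(1 + 1/mu)/2 = 13 is an integer and the inequality is strict, so k_max = 13 - 1 = 12.

12


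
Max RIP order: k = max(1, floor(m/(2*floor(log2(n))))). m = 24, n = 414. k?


floor(log2(414)) = 8.
2*8 = 16.
m/(2*floor(log2(n))) = 24/16 ≈ 1.5.
floor = 1.
k = max(1, 1) = 1.

1


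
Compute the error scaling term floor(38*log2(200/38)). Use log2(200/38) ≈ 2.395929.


log2(n/k) = log2(200/38) ≈ 2.395929.
k*log2(n/k) ≈ 38*2.395929 = 91.045302.
floor(91.045302) = 91.

91


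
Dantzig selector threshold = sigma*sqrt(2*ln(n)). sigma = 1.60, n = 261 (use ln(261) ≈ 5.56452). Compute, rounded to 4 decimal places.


ln(261) ≈ 5.56452.
2*ln(n) ≈ 11.12904.
sqrt(2*ln(n)) ≈ sqrt(11.12904) ≈ 3.336022.
threshold ≈ 1.60*3.336022 = 5.3376352 ≈ 5.3376.

5.3376


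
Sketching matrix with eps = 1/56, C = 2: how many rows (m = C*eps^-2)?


1/eps = 56.
(1/eps)^2 = 3136.
m = 2*3136 = 6272.

6272


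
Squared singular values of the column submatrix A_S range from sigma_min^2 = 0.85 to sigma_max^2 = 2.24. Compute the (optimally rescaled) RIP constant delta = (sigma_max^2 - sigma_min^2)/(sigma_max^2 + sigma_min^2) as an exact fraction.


lambda_max - lambda_min = 2.24 - 0.85 = 1.39.
lambda_max + lambda_min = 2.24 + 0.85 = 3.09.
delta = 1.39/3.09 = 139/309.

139/309


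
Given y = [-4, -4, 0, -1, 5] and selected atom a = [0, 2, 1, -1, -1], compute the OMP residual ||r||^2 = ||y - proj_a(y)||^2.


a^T a = 7.
a^T y = -12.
coeff = -12/7 = -12/7.
||r||^2 = 262/7.

262/7


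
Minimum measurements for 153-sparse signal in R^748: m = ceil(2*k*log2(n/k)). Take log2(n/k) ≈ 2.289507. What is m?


log2(n/k) = log2(748/153) ≈ 2.289507.
2*k*log2(n/k) ≈ 2*153*2.289507 = 700.589142.
m = ceil(700.589142) = 701.

701


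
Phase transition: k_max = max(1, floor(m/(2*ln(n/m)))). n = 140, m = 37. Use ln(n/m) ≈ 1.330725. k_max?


n/m = 140/37.
ln(n/m) ≈ 1.330725.
2*ln(n/m) ≈ 2.66145.
m/(2*ln(n/m)) ≈ 37/2.66145 ≈ 13.9022.
floor = 13.
k_max = max(1, 13) = 13.

13


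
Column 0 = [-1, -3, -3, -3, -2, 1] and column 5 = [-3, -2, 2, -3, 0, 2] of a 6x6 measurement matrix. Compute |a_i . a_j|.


Inner product: -1*-3 + -3*-2 + -3*2 + -3*-3 + -2*0 + 1*2
Products: [3, 6, -6, 9, 0, 2]
Sum = 14.
|dot| = 14.

14


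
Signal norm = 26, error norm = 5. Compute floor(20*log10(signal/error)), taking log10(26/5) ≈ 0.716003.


||x||/||e|| = 26/5.
log10(26/5) ≈ 0.716003.
20*log10(||x||/||e||) ≈ 20*0.716003 = 14.32006.
floor(14.32006) = 14.

14


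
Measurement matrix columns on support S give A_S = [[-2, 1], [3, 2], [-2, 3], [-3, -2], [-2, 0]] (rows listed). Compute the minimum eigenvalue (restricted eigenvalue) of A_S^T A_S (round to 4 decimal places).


A_S^T A_S = [[30, 4], [4, 18]].
trace = 48.
det = 524.
disc = trace^2 - 4*det = 2304 - 4*524 = 208.
sqrt(208) ≈ 14.422205.
lam_min = (48 - sqrt(208))/2 ≈ (48 - 14.422205)/2 = 16.7888975 ≈ 16.7889.

16.7889


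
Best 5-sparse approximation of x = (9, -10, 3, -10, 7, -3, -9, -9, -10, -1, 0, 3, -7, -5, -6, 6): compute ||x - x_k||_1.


Sorted |x_i| descending: [10, 10, 10, 9, 9, 9, 7, 7, 6, 6, 5, 3, 3, 3, 1, 0]
Keep top 5: [10, 10, 10, 9, 9]
Tail entries: [9, 7, 7, 6, 6, 5, 3, 3, 3, 1, 0]
L1 error = sum of tail = 50.

50


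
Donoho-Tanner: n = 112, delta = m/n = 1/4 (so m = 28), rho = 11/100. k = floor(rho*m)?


m = 1/4*112 = 28.
rho = 11/100.
rho*m = 11/100*28 = 3.08.
k = floor(3.08) = 3.

3


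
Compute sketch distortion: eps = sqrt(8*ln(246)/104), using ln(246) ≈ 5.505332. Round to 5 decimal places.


ln(246) ≈ 5.505332.
8*ln(N)/m ≈ 8*5.505332/104 ≈ 0.42348708.
eps = sqrt(0.42348708) ≈ 0.6507588 ≈ 0.65076.

0.65076


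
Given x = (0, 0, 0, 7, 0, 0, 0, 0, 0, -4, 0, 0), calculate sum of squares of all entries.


Non-zero entries: [(3, 7), (9, -4)]
Squares: [49, 16]
||x||_2^2 = sum = 65.

65


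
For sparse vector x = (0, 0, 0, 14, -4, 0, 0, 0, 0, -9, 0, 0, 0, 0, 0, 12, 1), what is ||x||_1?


Non-zero entries: [(3, 14), (4, -4), (9, -9), (15, 12), (16, 1)]
Absolute values: [14, 4, 9, 12, 1]
||x||_1 = sum = 40.

40


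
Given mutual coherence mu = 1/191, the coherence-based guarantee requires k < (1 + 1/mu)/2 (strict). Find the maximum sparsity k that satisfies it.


1/mu = 191.
1 + 1/mu = 192.
(1 + 1/mu)/2 = 96 is an integer and the inequality is strict, so k_max = 96 - 1 = 95.

95


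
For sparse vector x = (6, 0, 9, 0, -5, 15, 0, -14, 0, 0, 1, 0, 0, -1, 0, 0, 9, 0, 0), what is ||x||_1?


Non-zero entries: [(0, 6), (2, 9), (4, -5), (5, 15), (7, -14), (10, 1), (13, -1), (16, 9)]
Absolute values: [6, 9, 5, 15, 14, 1, 1, 9]
||x||_1 = sum = 60.

60


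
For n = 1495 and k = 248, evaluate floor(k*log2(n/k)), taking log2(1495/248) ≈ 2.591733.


log2(n/k) = log2(1495/248) ≈ 2.591733.
k*log2(n/k) ≈ 248*2.591733 = 642.749784.
floor(642.749784) = 642.

642


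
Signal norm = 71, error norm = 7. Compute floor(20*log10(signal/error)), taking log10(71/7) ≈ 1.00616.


||x||/||e|| = 71/7.
log10(71/7) ≈ 1.00616.
20*log10(||x||/||e||) ≈ 20*1.00616 = 20.1232.
floor(20.1232) = 20.

20


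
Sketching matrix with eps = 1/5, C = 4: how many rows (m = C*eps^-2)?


1/eps = 5.
(1/eps)^2 = 25.
m = 4*25 = 100.

100


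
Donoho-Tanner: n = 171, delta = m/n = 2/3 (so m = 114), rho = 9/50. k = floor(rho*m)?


m = 2/3*171 = 114.
rho = 9/50.
rho*m = 9/50*114 = 20.52.
k = floor(20.52) = 20.

20


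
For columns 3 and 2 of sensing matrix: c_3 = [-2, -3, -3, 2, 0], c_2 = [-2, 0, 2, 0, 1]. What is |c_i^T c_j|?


Inner product: -2*-2 + -3*0 + -3*2 + 2*0 + 0*1
Products: [4, 0, -6, 0, 0]
Sum = -2.
|dot| = 2.

2


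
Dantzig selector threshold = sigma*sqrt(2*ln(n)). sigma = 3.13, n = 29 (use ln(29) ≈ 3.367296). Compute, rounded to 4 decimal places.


ln(29) ≈ 3.367296.
2*ln(n) ≈ 6.734592.
sqrt(2*ln(n)) ≈ sqrt(6.734592) ≈ 2.595109.
threshold ≈ 3.13*2.595109 = 8.12269117 ≈ 8.1227.

8.1227


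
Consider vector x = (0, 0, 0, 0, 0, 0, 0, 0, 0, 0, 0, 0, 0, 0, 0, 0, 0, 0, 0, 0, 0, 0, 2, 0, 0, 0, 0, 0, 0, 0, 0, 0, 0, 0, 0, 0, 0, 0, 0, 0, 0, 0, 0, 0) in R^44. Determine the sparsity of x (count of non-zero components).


Non-zero positions: [22].
Sparsity = 1.

1


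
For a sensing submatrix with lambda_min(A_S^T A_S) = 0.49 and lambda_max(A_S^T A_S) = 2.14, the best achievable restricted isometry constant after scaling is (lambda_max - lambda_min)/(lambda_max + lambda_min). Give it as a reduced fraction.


lambda_max - lambda_min = 2.14 - 0.49 = 1.65.
lambda_max + lambda_min = 2.14 + 0.49 = 2.63.
delta = 1.65/2.63 = 165/263.

165/263


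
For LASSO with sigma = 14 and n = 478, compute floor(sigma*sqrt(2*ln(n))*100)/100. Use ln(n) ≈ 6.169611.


ln(478) ≈ 6.169611.
2*ln(n) ≈ 12.339222.
sqrt(2*ln(n)) ≈ sqrt(12.339222) ≈ 3.512723.
lambda ≈ 14*3.512723 = 49.178122.
floor(lambda*100)/100 = 49.17.

49.17


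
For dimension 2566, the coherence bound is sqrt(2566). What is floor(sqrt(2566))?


50^2 = 2500 <= 2566 < 2601 = 51^2, so 50 <= sqrt(2566) < 51.
floor(sqrt(2566)) = 50.

50


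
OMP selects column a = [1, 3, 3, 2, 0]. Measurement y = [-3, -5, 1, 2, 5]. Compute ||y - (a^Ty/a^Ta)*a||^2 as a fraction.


a^T a = 23.
a^T y = -11.
coeff = -11/23 = -11/23.
||r||^2 = 1351/23.

1351/23


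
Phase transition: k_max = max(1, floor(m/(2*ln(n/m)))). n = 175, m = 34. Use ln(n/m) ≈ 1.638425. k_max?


n/m = 175/34.
ln(n/m) ≈ 1.638425.
2*ln(n/m) ≈ 3.27685.
m/(2*ln(n/m)) ≈ 34/3.27685 ≈ 10.3758.
floor = 10.
k_max = max(1, 10) = 10.

10


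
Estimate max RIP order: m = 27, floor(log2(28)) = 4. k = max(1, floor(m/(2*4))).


floor(log2(28)) = 4.
2*4 = 8.
m/(2*floor(log2(n))) = 27/8 ≈ 3.375.
floor = 3.
k = max(1, 3) = 3.

3


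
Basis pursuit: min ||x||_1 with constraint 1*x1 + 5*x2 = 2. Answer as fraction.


Axis intercepts:
  x1 = 2, x2 = 0: L1 = 2
  x1 = 0, x2 = 2/5: L1 = 2/5
x* = (0, 2/5)
||x*||_1 = 2/5.

2/5


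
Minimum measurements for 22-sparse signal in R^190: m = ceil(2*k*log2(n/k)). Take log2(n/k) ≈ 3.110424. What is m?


log2(n/k) = log2(190/22) ≈ 3.110424.
2*k*log2(n/k) ≈ 2*22*3.110424 = 136.858656.
m = ceil(136.858656) = 137.

137


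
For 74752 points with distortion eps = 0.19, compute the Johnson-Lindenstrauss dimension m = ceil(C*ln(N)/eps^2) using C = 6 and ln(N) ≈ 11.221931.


ln(74752) ≈ 11.221931.
eps^2 = 0.19^2 = 0.0361.
C*ln(N)/eps^2 ≈ 6*11.221931/0.0361 ≈ 1865.1409.
m = ceil(1865.1409) = 1866.

1866


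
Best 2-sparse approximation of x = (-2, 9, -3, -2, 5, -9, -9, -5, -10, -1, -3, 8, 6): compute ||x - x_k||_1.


Sorted |x_i| descending: [10, 9, 9, 9, 8, 6, 5, 5, 3, 3, 2, 2, 1]
Keep top 2: [10, 9]
Tail entries: [9, 9, 8, 6, 5, 5, 3, 3, 2, 2, 1]
L1 error = sum of tail = 53.

53


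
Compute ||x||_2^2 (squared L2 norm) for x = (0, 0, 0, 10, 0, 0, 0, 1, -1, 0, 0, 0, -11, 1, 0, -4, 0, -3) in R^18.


Non-zero entries: [(3, 10), (7, 1), (8, -1), (12, -11), (13, 1), (15, -4), (17, -3)]
Squares: [100, 1, 1, 121, 1, 16, 9]
||x||_2^2 = sum = 249.

249


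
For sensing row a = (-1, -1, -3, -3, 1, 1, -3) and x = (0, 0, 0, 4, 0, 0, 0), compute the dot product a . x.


Non-zero terms: ['-3*4']
Products: [-12]
y = sum = -12.

-12


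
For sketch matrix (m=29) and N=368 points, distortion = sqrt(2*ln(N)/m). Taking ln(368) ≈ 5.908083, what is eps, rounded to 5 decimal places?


ln(368) ≈ 5.908083.
2*ln(N)/m ≈ 2*5.908083/29 ≈ 0.407454.
eps = sqrt(0.407454) ≈ 0.6383212 ≈ 0.63832.

0.63832


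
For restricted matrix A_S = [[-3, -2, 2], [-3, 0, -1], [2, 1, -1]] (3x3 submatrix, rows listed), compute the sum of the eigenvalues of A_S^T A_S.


Sum of eigenvalues of A_S^T A_S = trace(A_S^T A_S) = sum of squared column norms of A_S.
A_S^T A_S diagonal: [22, 5, 6].
trace = 22 + 5 + 6 = 33.

33


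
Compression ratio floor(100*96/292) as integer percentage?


100*m/n = 100*96/292 ≈ 32.8767.
floor = 32.

32


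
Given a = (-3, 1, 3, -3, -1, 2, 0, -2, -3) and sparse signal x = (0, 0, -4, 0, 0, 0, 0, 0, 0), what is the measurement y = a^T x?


Non-zero terms: ['3*-4']
Products: [-12]
y = sum = -12.

-12


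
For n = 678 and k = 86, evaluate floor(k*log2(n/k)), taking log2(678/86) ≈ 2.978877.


log2(n/k) = log2(678/86) ≈ 2.978877.
k*log2(n/k) ≈ 86*2.978877 = 256.183422.
floor(256.183422) = 256.

256


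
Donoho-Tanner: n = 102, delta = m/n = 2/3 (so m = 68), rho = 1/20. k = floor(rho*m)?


m = 2/3*102 = 68.
rho = 1/20.
rho*m = 1/20*68 = 3.4.
k = floor(3.4) = 3.

3


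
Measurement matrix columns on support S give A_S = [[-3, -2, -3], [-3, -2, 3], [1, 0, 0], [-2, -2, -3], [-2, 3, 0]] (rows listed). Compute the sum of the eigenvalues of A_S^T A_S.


Sum of eigenvalues of A_S^T A_S = trace(A_S^T A_S) = sum of squared column norms of A_S.
A_S^T A_S diagonal: [27, 21, 27].
trace = 27 + 21 + 27 = 75.

75


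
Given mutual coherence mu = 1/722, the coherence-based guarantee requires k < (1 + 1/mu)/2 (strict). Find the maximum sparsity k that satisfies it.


1/mu = 722.
1 + 1/mu = 723.
(1 + 1/mu)/2 = 361.5 is not an integer, so k_max = floor(361.5) = 361.

361


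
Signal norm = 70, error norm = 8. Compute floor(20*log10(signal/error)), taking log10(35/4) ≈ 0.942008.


||x||/||e|| = 70/8 = 35/4.
log10(35/4) ≈ 0.942008.
20*log10(||x||/||e||) ≈ 20*0.942008 = 18.84016.
floor(18.84016) = 18.

18


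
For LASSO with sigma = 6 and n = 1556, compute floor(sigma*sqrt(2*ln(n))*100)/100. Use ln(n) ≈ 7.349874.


ln(1556) ≈ 7.349874.
2*ln(n) ≈ 14.699748.
sqrt(2*ln(n)) ≈ sqrt(14.699748) ≈ 3.834025.
lambda ≈ 6*3.834025 = 23.00415.
floor(lambda*100)/100 = 23.00.

23.00


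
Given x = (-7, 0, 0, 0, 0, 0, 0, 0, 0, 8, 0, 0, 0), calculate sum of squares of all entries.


Non-zero entries: [(0, -7), (9, 8)]
Squares: [49, 64]
||x||_2^2 = sum = 113.

113


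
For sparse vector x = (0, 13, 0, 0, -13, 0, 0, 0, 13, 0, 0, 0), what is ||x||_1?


Non-zero entries: [(1, 13), (4, -13), (8, 13)]
Absolute values: [13, 13, 13]
||x||_1 = sum = 39.

39


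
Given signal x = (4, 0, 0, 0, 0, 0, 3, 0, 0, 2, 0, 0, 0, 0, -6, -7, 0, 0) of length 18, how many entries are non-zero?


Non-zero positions: [0, 6, 9, 14, 15].
Sparsity = 5.

5


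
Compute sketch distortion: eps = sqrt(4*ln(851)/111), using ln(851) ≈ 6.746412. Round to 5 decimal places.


ln(851) ≈ 6.746412.
4*ln(N)/m ≈ 4*6.746412/111 ≈ 0.24311395.
eps = sqrt(0.24311395) ≈ 0.4930659 ≈ 0.49307.

0.49307


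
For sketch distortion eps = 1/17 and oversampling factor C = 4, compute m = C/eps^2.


1/eps = 17.
(1/eps)^2 = 289.
m = 4*289 = 1156.

1156


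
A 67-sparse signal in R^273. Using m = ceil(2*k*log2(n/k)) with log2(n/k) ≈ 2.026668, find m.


log2(n/k) = log2(273/67) ≈ 2.026668.
2*k*log2(n/k) ≈ 2*67*2.026668 = 271.573512.
m = ceil(271.573512) = 272.

272


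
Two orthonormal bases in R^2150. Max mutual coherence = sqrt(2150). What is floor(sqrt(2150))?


46^2 = 2116 <= 2150 < 2209 = 47^2, so 46 <= sqrt(2150) < 47.
floor(sqrt(2150)) = 46.

46


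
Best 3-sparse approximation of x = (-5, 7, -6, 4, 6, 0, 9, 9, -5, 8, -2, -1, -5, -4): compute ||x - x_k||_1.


Sorted |x_i| descending: [9, 9, 8, 7, 6, 6, 5, 5, 5, 4, 4, 2, 1, 0]
Keep top 3: [9, 9, 8]
Tail entries: [7, 6, 6, 5, 5, 5, 4, 4, 2, 1, 0]
L1 error = sum of tail = 45.

45


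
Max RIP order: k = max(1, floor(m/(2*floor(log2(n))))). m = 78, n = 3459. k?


floor(log2(3459)) = 11.
2*11 = 22.
m/(2*floor(log2(n))) = 78/22 ≈ 3.5455.
floor = 3.
k = max(1, 3) = 3.

3


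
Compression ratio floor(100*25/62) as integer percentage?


100*m/n = 100*25/62 ≈ 40.3226.
floor = 40.

40


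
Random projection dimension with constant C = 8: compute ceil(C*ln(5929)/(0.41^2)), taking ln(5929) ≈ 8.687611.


ln(5929) ≈ 8.687611.
eps^2 = 0.41^2 = 0.1681.
C*ln(N)/eps^2 ≈ 8*8.687611/0.1681 ≈ 413.4497.
m = ceil(413.4497) = 414.

414


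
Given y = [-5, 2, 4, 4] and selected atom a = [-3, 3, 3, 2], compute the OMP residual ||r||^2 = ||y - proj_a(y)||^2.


a^T a = 31.
a^T y = 41.
coeff = 41/31 = 41/31.
||r||^2 = 210/31.

210/31
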